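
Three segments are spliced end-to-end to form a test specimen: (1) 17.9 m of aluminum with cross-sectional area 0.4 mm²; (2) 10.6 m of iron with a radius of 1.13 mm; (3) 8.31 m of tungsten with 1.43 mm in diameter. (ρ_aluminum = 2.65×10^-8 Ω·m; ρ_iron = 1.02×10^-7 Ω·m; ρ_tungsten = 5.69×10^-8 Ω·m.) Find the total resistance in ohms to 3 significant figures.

1.75 Ω

Seg 1: A = 0.4 mm² = 4.000e-07 m²
R_1 = (2.65×10^-8)(17.9)/(4.000e-07) = 1.186 Ω
Seg 2: A = πr² = π(1.1300e-03 m)² = 4.011e-06 m²
R_2 = (1.02×10^-7)(10.6)/(4.011e-06) = 0.2695 Ω
Seg 3: A = π(d/2)² = π(7.1500e-04 m)² = 1.606e-06 m²
R_3 = (5.69×10^-8)(8.31)/(1.606e-06) = 0.2944 Ω
R_total = R_1 + R_2 + R_3 = 1.75 Ω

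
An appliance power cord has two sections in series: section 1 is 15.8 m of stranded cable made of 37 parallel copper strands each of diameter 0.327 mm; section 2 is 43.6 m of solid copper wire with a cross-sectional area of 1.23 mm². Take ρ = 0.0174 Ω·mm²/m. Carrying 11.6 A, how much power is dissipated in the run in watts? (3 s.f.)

94.9 W

ρ = 0.0174 Ω·mm²/m = 1.74×10^-8 Ω·m
Section 1: A_strand = π(1.6350e-04)² = 8.398e-08 m²; R₁ = ρL/(N·A_s) = (1.74×10^-8)(15.8)/(37×8.398e-08) = 0.08847 Ω
Section 2: A = 1.23 mm² = 1.230e-06 m²
R₂ = (1.74×10^-8)(43.6)/(1.230e-06) = 0.6168 Ω
R = R₁ + R₂ = 0.7053 Ω
P = I²R = (11.6)² × 0.7053 = 94.9 W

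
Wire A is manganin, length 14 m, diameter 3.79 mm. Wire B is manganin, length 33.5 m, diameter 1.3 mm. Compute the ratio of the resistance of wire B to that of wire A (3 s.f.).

R ∝ ρL/d², so R_B/R_A = (L_B/L_A) × (d_A/d_B)²
= (33.5/14) × (3.79/1.3)² = 20.3

20.3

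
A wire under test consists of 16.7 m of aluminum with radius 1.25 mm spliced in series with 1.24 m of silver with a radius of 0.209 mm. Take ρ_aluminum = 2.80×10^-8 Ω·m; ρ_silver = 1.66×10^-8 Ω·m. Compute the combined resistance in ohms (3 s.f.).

0.245 Ω

Segment 1: A = πr² = π(1.2500e-03 m)² = 4.909e-06 m²
R₁ = ρL/A = (2.80×10^-8)(16.7)/(4.909e-06) = 0.09526 Ω
Segment 2: A = πr² = π(2.0900e-04 m)² = 1.372e-07 m²
R₂ = (1.66×10^-8)(1.24)/(1.372e-07) = 0.15 Ω
R = R₁ + R₂ = 0.245 Ω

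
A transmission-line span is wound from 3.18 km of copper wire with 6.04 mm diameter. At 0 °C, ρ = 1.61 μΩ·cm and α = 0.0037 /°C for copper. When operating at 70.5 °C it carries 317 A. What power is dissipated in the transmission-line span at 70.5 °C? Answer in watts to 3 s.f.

2.26×10^5 W

ρ = 1.61 μΩ·cm = 1.61×10^-8 Ω·m
A = π(d/2)² = π(3.0200e-03 m)² = 2.865e-05 m²
R₍0₎ = ρL/A = (1.61×10^-8)(3180)/(2.865e-05) = 1.787 Ω
R₍70.5₎ = R₍0₎(1 + αΔT) = 1.787 × (1 + 0.0037×70.5) = 2.253 Ω
P = I²R = (317)² × 2.253 = 2.26×10^5 W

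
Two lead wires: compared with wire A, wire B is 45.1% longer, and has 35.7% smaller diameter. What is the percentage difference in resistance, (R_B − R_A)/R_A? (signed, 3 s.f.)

R ∝ L/d², so R_B/R_A = (1 + 45.1/100) × (1 − 35.7/100)⁻²
= 1.451 × 2.419 = 3.51
(R_B − R_A)/R_A = 3.51 − 1 = 251%

251%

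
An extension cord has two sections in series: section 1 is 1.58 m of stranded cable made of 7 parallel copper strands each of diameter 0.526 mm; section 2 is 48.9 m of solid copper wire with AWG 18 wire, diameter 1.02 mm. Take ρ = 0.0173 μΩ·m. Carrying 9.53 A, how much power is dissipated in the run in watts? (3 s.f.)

95.7 W

ρ = 0.0173 μΩ·m = 1.73×10^-8 Ω·m
Section 1: A_strand = π(2.6300e-04)² = 2.173e-07 m²; R₁ = ρL/(N·A_s) = (1.73×10^-8)(1.58)/(7×2.173e-07) = 0.01797 Ω
Section 2: A = π(1.02/2 mm)² = π(5.1000e-04 m)² = 8.171e-07 m²
R₂ = (1.73×10^-8)(48.9)/(8.171e-07) = 1.035 Ω
R = R₁ + R₂ = 1.053 Ω
P = I²R = (9.53)² × 1.053 = 95.7 W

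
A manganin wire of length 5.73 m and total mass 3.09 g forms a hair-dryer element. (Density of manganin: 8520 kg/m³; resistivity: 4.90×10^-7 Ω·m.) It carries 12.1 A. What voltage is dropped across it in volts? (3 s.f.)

A = m/(density·L) = 0.00309/(8520×5.73) = 6.3294e-08 m²
R = ρL/A = (4.90×10^-7)(5.73)/(6.3294e-08) = 44.36 Ω
V = IR = 12.1 × 44.36 = 537 V

537 V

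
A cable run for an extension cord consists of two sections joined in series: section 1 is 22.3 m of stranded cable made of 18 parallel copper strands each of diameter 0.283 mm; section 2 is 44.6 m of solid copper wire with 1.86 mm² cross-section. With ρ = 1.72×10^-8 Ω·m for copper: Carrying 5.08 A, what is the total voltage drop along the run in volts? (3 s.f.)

3.82 V

Section 1: A_strand = π(1.4150e-04)² = 6.290e-08 m²; R₁ = ρL/(N·A_s) = (1.72×10^-8)(22.3)/(18×6.290e-08) = 0.3388 Ω
Section 2: A = 1.86 mm² = 1.860e-06 m²
R₂ = (1.72×10^-8)(44.6)/(1.860e-06) = 0.4124 Ω
R = R₁ + R₂ = 0.7512 Ω
V = IR = 5.08 × 0.7512 = 3.82 V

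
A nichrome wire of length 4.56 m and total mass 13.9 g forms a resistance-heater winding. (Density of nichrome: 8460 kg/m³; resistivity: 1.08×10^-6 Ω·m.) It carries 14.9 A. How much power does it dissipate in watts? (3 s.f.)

3030 W

A = m/(density·L) = 0.0139/(8460×4.56) = 3.6031e-07 m²
R = ρL/A = (1.08×10^-6)(4.56)/(3.6031e-07) = 13.67 Ω
P = I²R = (14.9)² × 13.67 = 3030 W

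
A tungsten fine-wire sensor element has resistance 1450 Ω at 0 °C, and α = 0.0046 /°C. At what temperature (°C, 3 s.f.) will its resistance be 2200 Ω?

112 °C

R = R₀(1 + α(T − T₀)) ⇒ T = T₀ + (R/R₀ − 1)/α
T = 0 + (2200/1450 − 1)/0.0046 = 0 + (0.5172)/0.0046 = 112 °C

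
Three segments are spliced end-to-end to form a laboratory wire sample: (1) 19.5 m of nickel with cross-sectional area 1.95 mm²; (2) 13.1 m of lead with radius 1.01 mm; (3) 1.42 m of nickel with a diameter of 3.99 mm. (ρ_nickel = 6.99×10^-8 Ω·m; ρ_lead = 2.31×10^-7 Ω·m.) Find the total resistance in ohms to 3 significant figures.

1.65 Ω

Seg 1: A = 1.95 mm² = 1.950e-06 m²
R_1 = (6.99×10^-8)(19.5)/(1.950e-06) = 0.699 Ω
Seg 2: A = πr² = π(1.0100e-03 m)² = 3.205e-06 m²
R_2 = (2.31×10^-7)(13.1)/(3.205e-06) = 0.9443 Ω
Seg 3: A = π(d/2)² = π(1.9950e-03 m)² = 1.250e-05 m²
R_3 = (6.99×10^-8)(1.42)/(1.250e-05) = 0.007938 Ω
R_total = R_1 + R_2 + R_3 = 1.65 Ω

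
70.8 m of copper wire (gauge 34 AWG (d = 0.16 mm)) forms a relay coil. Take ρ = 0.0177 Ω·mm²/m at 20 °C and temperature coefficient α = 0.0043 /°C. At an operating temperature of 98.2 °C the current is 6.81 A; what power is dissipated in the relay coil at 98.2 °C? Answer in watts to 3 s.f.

3860 W

ρ = 0.0177 Ω·mm²/m = 1.77×10^-8 Ω·m
A = π(0.16/2 mm)² = π(8.0000e-05 m)² = 2.011e-08 m²
R₍20₎ = ρL/A = (1.77×10^-8)(70.8)/(2.011e-08) = 62.33 Ω
R₍98.2₎ = R₍20₎(1 + αΔT) = 62.33 × (1 + 0.0043×78.2) = 83.29 Ω
P = I²R = (6.81)² × 83.29 = 3860 W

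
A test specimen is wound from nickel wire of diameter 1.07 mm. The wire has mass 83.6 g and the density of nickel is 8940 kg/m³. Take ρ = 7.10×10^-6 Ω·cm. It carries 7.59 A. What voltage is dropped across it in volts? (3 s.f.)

6.23 V

ρ = 7.10×10^-6 Ω·cm = 7.10×10^-8 Ω·m
A = π(d/2)² = π(5.3500e-04 m)² = 8.9920e-07 m²
L = m/(density·A) = 0.0836/(8940×8.9920e-07) = 10.4 m
R = ρL/A = (7.10×10^-8)(10.4)/(8.9920e-07) = 0.8211 Ω
V = IR = 7.59 × 0.8211 = 6.23 V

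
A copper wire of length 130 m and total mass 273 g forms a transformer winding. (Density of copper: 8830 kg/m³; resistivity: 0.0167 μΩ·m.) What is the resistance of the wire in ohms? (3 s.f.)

ρ = 0.0167 μΩ·m = 1.67×10^-8 Ω·m
A = m/(density·L) = 0.273/(8830×130) = 2.3783e-07 m²
R = ρL/A = (1.67×10^-8)(130)/(2.3783e-07) = 9.13 Ω

9.13 Ω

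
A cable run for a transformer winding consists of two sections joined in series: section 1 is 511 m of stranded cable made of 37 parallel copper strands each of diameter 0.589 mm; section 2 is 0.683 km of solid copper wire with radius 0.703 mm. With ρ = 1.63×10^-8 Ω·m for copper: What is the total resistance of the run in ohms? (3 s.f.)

8.00 Ω

Section 1: A_strand = π(2.9450e-04)² = 2.725e-07 m²; R₁ = ρL/(N·A_s) = (1.63×10^-8)(511)/(37×2.725e-07) = 0.8262 Ω
Section 2: A = πr² = π(7.0300e-04 m)² = 1.553e-06 m²
R₂ = (1.63×10^-8)(683)/(1.553e-06) = 7.17 Ω
R = R₁ + R₂ = 8.00 Ω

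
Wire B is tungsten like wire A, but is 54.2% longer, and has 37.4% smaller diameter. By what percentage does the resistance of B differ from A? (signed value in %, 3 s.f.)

R ∝ L/d², so R_B/R_A = (1 + 54.2/100) × (1 − 37.4/100)⁻²
= 1.542 × 2.552 = 3.935
(R_B − R_A)/R_A = 3.935 − 1 = 293%

293%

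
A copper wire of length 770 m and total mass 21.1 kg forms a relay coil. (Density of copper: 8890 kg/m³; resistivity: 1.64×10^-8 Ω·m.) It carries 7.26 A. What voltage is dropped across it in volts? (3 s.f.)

A = m/(density·L) = 21.1/(8890×770) = 3.0824e-06 m²
R = ρL/A = (1.64×10^-8)(770)/(3.0824e-06) = 4.097 Ω
V = IR = 7.26 × 4.097 = 29.7 V

29.7 V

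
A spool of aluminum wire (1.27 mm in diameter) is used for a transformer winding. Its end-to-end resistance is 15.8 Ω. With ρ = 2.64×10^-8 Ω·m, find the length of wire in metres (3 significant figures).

758 m

A = π(d/2)² = π(6.3500e-04 m)² = 1.267e-06 m²
L = RA/ρ = (15.8)(1.267e-06)/(2.64×10^-8) = 758 m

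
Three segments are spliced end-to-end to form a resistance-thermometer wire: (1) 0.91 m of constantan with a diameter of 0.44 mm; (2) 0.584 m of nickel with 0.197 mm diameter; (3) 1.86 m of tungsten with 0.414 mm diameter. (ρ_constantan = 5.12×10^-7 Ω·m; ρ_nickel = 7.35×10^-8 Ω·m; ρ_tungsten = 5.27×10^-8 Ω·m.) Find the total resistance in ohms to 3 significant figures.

Seg 1: A = π(d/2)² = π(2.2000e-04 m)² = 1.521e-07 m²
R_1 = (5.12×10^-7)(0.91)/(1.521e-07) = 3.064 Ω
Seg 2: A = π(d/2)² = π(9.8500e-05 m)² = 3.048e-08 m²
R_2 = (7.35×10^-8)(0.584)/(3.048e-08) = 1.408 Ω
Seg 3: A = π(d/2)² = π(2.0700e-04 m)² = 1.346e-07 m²
R_3 = (5.27×10^-8)(1.86)/(1.346e-07) = 0.7282 Ω
R_total = R_1 + R_2 + R_3 = 5.20 Ω

5.20 Ω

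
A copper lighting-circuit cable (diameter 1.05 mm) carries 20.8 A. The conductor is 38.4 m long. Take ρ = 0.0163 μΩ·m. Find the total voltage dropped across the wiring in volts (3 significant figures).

15.0 V

ρ = 0.0163 μΩ·m = 1.63×10^-8 Ω·m
A = π(d/2)² = π(5.2500e-04 m)² = 8.659e-07 m²
R = ρL/A = (1.63×10^-8)(38.4)/(8.659e-07) = 0.7229 Ω
V = IR = 20.8 × 0.7229 = 15.0 V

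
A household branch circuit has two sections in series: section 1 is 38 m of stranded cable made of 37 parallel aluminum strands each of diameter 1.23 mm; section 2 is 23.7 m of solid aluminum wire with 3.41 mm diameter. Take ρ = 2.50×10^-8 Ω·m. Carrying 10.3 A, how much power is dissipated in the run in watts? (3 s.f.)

Section 1: A_strand = π(6.1500e-04)² = 1.188e-06 m²; R₁ = ρL/(N·A_s) = (2.50×10^-8)(38)/(37×1.188e-06) = 0.02161 Ω
Section 2: A = π(d/2)² = π(1.7050e-03 m)² = 9.133e-06 m²
R₂ = (2.50×10^-8)(23.7)/(9.133e-06) = 0.06488 Ω
R = R₁ + R₂ = 0.08649 Ω
P = I²R = (10.3)² × 0.08649 = 9.18 W

9.18 W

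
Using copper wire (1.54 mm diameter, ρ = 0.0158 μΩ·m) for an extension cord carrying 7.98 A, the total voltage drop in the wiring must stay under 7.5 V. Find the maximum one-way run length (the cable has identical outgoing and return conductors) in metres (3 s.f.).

ρ = 0.0158 μΩ·m = 1.58×10^-8 Ω·m
A = π(d/2)² = π(7.7000e-04 m)² = 1.863e-06 m²
L_max = V_max·A/(2·ρI) = (7.5)(1.863e-06)/(2×1.58×10^-8×7.98) = 55.4 m

55.4 m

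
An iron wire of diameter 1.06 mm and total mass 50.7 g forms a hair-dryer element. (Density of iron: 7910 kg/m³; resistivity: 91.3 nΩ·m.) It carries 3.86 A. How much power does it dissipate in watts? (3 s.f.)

ρ = 91.3 nΩ·m = 9.13×10^-8 Ω·m
A = π(d/2)² = π(5.3000e-04 m)² = 8.8247e-07 m²
L = m/(density·A) = 0.0507/(7910×8.8247e-07) = 7.263 m
R = ρL/A = (9.13×10^-8)(7.263)/(8.8247e-07) = 0.7514 Ω
P = I²R = (3.86)² × 0.7514 = 11.2 W

11.2 W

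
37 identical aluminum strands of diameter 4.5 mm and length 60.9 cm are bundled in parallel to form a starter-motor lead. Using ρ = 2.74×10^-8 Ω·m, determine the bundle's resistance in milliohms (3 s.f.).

A_strand = π(2.2500e-03 m)² = 1.590e-05 m²
R_strand = ρL/A = (2.74×10^-8)(0.609)/(1.590e-05) = 0.001049 Ω
R_total = R_strand/N = 0.001049/37 = 0.0284 mΩ

0.0284 mΩ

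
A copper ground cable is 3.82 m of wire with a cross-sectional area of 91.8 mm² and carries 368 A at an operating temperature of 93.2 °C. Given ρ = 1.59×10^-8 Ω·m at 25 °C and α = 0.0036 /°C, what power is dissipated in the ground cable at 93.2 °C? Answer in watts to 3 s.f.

112 W

A = 91.8 mm² = 9.180e-05 m²
R₍25₎ = ρL/A = (1.59×10^-8)(3.82)/(9.180e-05) = 6.616×10^-4 Ω
R₍93.2₎ = R₍25₎(1 + αΔT) = 6.616×10^-4 × (1 + 0.0036×68.2) = 8.241×10^-4 Ω
P = I²R = (368)² × 8.241×10^-4 = 112 W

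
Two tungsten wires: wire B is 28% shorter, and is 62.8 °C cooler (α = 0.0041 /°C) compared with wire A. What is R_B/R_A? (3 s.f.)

0.535

R ∝ ρL/d² with ρ ∝ (1+αΔT), so R_B/R_A = (1 − 28/100) × (1 − 0.0041×62.8)
= 0.72 × 0.7425 = 0.535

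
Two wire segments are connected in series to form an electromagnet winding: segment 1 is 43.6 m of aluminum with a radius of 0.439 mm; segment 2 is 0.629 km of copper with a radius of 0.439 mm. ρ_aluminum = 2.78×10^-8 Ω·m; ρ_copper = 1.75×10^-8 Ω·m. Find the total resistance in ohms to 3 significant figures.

Segment 1: A = πr² = π(4.3900e-04 m)² = 6.055e-07 m²
R₁ = ρL/A = (2.78×10^-8)(43.6)/(6.055e-07) = 2.002 Ω
R₂ = (1.75×10^-8)(629)/(6.055e-07) = 18.18 Ω
R = R₁ + R₂ = 20.2 Ω

20.2 Ω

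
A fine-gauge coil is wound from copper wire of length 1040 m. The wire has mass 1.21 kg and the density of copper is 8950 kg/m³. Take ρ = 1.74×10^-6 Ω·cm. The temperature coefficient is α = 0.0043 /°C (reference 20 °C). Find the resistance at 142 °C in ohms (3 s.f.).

ρ = 1.74×10^-6 Ω·cm = 1.74×10^-8 Ω·m
A = m/(density·L) = 1.21/(8950×1040) = 1.3000e-07 m²
R = ρL/A = (1.74×10^-8)(1040)/(1.3000e-07) = 139.2 Ω
R(142 °C) = 139.2 × (1 + 0.0043×122) = 212 Ω

212 Ω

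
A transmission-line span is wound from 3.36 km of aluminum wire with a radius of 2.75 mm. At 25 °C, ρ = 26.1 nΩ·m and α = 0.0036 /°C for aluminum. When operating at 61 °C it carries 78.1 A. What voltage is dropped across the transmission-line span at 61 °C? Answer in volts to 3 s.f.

326 V

ρ = 26.1 nΩ·m = 2.61×10^-8 Ω·m
A = πr² = π(2.7500e-03 m)² = 2.376e-05 m²
R₍25₎ = ρL/A = (2.61×10^-8)(3360)/(2.376e-05) = 3.691 Ω
R₍61₎ = R₍25₎(1 + αΔT) = 3.691 × (1 + 0.0036×36) = 4.17 Ω
V = IR = 78.1 × 4.17 = 326 V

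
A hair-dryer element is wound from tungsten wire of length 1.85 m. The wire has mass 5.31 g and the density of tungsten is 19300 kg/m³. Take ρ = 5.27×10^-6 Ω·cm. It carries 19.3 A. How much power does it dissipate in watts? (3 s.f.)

ρ = 5.27×10^-6 Ω·cm = 5.27×10^-8 Ω·m
A = m/(density·L) = 0.00531/(19300×1.85) = 1.4872e-07 m²
R = ρL/A = (5.27×10^-8)(1.85)/(1.4872e-07) = 0.6556 Ω
P = I²R = (19.3)² × 0.6556 = 244 W

244 W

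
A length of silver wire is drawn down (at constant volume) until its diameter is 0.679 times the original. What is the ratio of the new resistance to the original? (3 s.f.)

Volume constant ⇒ L' = L/r² with r = 0.679. R' = ρL'/A' = ρ(L/r²)/(πr²d₀²/4) = R/r⁴.
Factor = 4.70

4.70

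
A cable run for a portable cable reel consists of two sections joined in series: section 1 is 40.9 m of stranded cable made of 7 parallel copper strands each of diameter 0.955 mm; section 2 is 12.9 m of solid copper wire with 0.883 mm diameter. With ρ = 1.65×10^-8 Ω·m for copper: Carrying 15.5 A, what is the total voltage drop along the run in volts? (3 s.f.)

7.47 V

Section 1: A_strand = π(4.7750e-04)² = 7.163e-07 m²; R₁ = ρL/(N·A_s) = (1.65×10^-8)(40.9)/(7×7.163e-07) = 0.1346 Ω
Section 2: A = π(d/2)² = π(4.4150e-04 m)² = 6.124e-07 m²
R₂ = (1.65×10^-8)(12.9)/(6.124e-07) = 0.3476 Ω
R = R₁ + R₂ = 0.4822 Ω
V = IR = 15.5 × 0.4822 = 7.47 V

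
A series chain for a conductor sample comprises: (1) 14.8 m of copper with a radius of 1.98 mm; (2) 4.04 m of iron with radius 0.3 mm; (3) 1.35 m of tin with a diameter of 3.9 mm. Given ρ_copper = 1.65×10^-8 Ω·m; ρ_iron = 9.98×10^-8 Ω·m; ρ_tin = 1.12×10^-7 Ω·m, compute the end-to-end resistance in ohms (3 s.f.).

1.46 Ω

Seg 1: A = πr² = π(1.9800e-03 m)² = 1.232e-05 m²
R_1 = (1.65×10^-8)(14.8)/(1.232e-05) = 0.01983 Ω
Seg 2: A = πr² = π(3.0000e-04 m)² = 2.827e-07 m²
R_2 = (9.98×10^-8)(4.04)/(2.827e-07) = 1.426 Ω
Seg 3: A = π(d/2)² = π(1.9500e-03 m)² = 1.195e-05 m²
R_3 = (1.12×10^-7)(1.35)/(1.195e-05) = 0.01266 Ω
R_total = R_1 + R_2 + R_3 = 1.46 Ω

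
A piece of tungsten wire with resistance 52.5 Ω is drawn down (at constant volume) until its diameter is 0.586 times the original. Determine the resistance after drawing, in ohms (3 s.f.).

445 Ω

Volume constant ⇒ L' = L/r² with r = 0.586. R' = ρL'/A' = ρ(L/r²)/(πr²d₀²/4) = R/r⁴.
R' = 8.48 × 52.5 = 445 Ω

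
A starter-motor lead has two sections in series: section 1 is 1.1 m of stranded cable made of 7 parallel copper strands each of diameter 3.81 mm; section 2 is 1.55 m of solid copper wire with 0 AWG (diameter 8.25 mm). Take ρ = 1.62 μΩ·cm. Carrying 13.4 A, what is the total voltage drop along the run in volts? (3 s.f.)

ρ = 1.62 μΩ·cm = 1.62×10^-8 Ω·m
Section 1: A_strand = π(1.9050e-03)² = 1.140e-05 m²; R₁ = ρL/(N·A_s) = (1.62×10^-8)(1.1)/(7×1.140e-05) = 2.233×10^-4 Ω
Section 2: A = π(8.25/2 mm)² = π(4.1250e-03 m)² = 5.346e-05 m²
R₂ = (1.62×10^-8)(1.55)/(5.346e-05) = 4.697×10^-4 Ω
R = R₁ + R₂ = 6.930×10^-4 Ω
V = IR = 13.4 × 6.930×10^-4 = 0.00929 V

0.00929 V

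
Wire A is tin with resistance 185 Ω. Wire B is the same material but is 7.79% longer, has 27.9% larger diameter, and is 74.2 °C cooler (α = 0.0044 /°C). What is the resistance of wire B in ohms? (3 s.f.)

R ∝ ρL/d² with ρ ∝ (1+αΔT), so R_B/R_A = (1 + 7.79/100) × (1 + 27.9/100)⁻² × (1 − 0.0044×74.2)
= 1.078 × 0.6113 × 0.6735 = 0.4438
R_B = 0.4438 × 185 = 82.1 Ω

82.1 Ω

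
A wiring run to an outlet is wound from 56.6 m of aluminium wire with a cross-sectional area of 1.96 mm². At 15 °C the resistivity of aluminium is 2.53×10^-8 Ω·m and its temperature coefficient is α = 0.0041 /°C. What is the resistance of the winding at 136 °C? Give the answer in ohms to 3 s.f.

A = 1.96 mm² = 1.960e-06 m²
R₍15°C₎ = ρL/A = (2.53×10^-8)(56.6)/(1.960e-06) = 0.7306 Ω
R = R₀(1 + αΔT) = 0.7306(1 + 0.0041×121) = 1.09 Ω

1.09 Ω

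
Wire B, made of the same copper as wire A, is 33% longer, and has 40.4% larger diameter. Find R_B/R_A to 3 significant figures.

R ∝ L/d², so R_B/R_A = (1 + 33/100) × (1 + 40.4/100)⁻²
= 1.33 × 0.5073 = 0.675

0.675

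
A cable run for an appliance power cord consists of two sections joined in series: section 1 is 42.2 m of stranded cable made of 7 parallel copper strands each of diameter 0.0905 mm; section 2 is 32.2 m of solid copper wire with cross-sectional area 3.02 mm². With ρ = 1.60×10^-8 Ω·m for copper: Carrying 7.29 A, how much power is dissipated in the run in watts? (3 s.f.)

806 W

Section 1: A_strand = π(4.5250e-05)² = 6.433e-09 m²; R₁ = ρL/(N·A_s) = (1.60×10^-8)(42.2)/(7×6.433e-09) = 15 Ω
Section 2: A = 3.02 mm² = 3.020e-06 m²
R₂ = (1.60×10^-8)(32.2)/(3.020e-06) = 0.1706 Ω
R = R₁ + R₂ = 15.17 Ω
P = I²R = (7.29)² × 15.17 = 806 W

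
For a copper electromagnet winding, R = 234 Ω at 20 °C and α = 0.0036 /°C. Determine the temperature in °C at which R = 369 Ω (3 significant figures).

R = R₀(1 + α(T − T₀)) ⇒ T = T₀ + (R/R₀ − 1)/α
T = 20 + (369/234 − 1)/0.0036 = 20 + (0.5769)/0.0036 = 180 °C

180 °C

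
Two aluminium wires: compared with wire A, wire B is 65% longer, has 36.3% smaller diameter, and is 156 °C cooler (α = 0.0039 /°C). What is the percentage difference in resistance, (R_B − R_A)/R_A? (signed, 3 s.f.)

R ∝ ρL/d² with ρ ∝ (1+αΔT), so R_B/R_A = (1 + 65/100) × (1 − 36.3/100)⁻² × (1 − 0.0039×156)
= 1.65 × 2.465 × 0.3916 = 1.592
(R_B − R_A)/R_A = 1.592 − 1 = 59.2%

59.2%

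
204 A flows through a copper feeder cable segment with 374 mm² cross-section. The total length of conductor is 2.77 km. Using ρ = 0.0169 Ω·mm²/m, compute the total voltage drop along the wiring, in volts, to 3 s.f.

ρ = 0.0169 Ω·mm²/m = 1.69×10^-8 Ω·m
A = 374 mm² = 3.740e-04 m²
R = ρL/A = (1.69×10^-8)(2770)/(3.740e-04) = 0.1252 Ω
V = IR = 204 × 0.1252 = 25.5 V

25.5 V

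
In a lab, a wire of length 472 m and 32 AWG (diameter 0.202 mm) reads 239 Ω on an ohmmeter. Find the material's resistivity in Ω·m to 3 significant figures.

1.62×10^-8 Ω·m

A = π(0.202/2 mm)² = π(1.0100e-04 m)² = 3.205e-08 m²
ρ = RA/L = (239)(3.205e-08)/(472) = 1.62×10^-8 Ω·m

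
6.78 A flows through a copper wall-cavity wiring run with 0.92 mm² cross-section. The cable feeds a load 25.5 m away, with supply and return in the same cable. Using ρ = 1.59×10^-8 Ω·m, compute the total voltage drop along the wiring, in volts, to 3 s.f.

5.98 V

A = 0.92 mm² = 9.200e-07 m²
Total conductor length (both ways) L = 2 × 25.5 = 51 m
R = ρL/A = (1.59×10^-8)(51)/(9.200e-07) = 0.8814 Ω
V = IR = 6.78 × 0.8814 = 5.98 V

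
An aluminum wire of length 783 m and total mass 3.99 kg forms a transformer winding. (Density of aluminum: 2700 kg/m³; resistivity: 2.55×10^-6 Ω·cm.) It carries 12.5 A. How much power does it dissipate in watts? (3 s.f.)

1650 W

ρ = 2.55×10^-6 Ω·cm = 2.55×10^-8 Ω·m
A = m/(density·L) = 3.99/(2700×783) = 1.8873e-06 m²
R = ρL/A = (2.55×10^-8)(783)/(1.8873e-06) = 10.58 Ω
P = I²R = (12.5)² × 10.58 = 1650 W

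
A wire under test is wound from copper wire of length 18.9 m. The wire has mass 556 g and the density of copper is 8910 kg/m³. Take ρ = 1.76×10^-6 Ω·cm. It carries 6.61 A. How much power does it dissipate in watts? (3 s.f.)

4.40 W

ρ = 1.76×10^-6 Ω·cm = 1.76×10^-8 Ω·m
A = m/(density·L) = 0.556/(8910×18.9) = 3.3017e-06 m²
R = ρL/A = (1.76×10^-8)(18.9)/(3.3017e-06) = 0.1007 Ω
P = I²R = (6.61)² × 0.1007 = 4.40 W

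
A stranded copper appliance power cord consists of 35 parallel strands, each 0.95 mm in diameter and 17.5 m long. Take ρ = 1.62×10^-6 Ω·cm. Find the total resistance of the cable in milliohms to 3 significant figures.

ρ = 1.62×10^-6 Ω·cm = 1.62×10^-8 Ω·m
A_strand = π(4.7500e-04 m)² = 7.088e-07 m²
R_strand = ρL/A = (1.62×10^-8)(17.5)/(7.088e-07) = 0.4 Ω
R_total = R_strand/N = 0.4/35 = 11.4 mΩ

11.4 mΩ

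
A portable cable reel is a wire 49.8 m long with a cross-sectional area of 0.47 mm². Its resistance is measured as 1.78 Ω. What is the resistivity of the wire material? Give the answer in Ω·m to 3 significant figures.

1.68×10^-8 Ω·m

A = 0.47 mm² = 4.700e-07 m²
ρ = RA/L = (1.78)(4.700e-07)/(49.8) = 1.68×10^-8 Ω·m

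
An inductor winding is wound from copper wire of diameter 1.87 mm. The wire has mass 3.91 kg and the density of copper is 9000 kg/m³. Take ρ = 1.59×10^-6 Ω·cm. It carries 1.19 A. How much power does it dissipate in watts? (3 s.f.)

1.30 W

ρ = 1.59×10^-6 Ω·cm = 1.59×10^-8 Ω·m
A = π(d/2)² = π(9.3500e-04 m)² = 2.7465e-06 m²
L = m/(density·A) = 3.91/(9000×2.7465e-06) = 158.2 m
R = ρL/A = (1.59×10^-8)(158.2)/(2.7465e-06) = 0.9158 Ω
P = I²R = (1.19)² × 0.9158 = 1.30 W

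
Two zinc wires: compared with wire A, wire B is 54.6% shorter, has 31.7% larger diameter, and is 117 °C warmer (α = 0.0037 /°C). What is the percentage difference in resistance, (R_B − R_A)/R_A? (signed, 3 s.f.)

R ∝ ρL/d² with ρ ∝ (1+αΔT), so R_B/R_A = (1 − 54.6/100) × (1 + 31.7/100)⁻² × (1 + 0.0037×117)
= 0.454 × 0.5765 × 1.433 = 0.3751
(R_B − R_A)/R_A = 0.3751 − 1 = -62.5%

-62.5%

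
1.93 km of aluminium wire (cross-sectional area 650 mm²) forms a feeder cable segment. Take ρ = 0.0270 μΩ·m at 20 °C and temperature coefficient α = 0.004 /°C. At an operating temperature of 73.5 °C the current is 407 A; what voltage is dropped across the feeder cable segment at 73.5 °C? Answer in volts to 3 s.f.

39.6 V

ρ = 0.0270 μΩ·m = 2.70×10^-8 Ω·m
A = 650 mm² = 6.500e-04 m²
R₍20₎ = ρL/A = (2.70×10^-8)(1930)/(6.500e-04) = 0.08017 Ω
R₍73.5₎ = R₍20₎(1 + αΔT) = 0.08017 × (1 + 0.004×53.5) = 0.09733 Ω
V = IR = 407 × 0.09733 = 39.6 V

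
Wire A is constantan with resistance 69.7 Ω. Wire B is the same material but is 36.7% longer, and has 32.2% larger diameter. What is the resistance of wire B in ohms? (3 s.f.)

54.5 Ω

R ∝ L/d², so R_B/R_A = (1 + 36.7/100) × (1 + 32.2/100)⁻²
= 1.367 × 0.5722 = 0.7822
R_B = 0.7822 × 69.7 = 54.5 Ω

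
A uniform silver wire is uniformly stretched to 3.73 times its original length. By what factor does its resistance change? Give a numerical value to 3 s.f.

Volume constant ⇒ A' = A/k with k = 3.73. R' = ρ(kL)/(A/k) = k²R.
Factor = 13.9

13.9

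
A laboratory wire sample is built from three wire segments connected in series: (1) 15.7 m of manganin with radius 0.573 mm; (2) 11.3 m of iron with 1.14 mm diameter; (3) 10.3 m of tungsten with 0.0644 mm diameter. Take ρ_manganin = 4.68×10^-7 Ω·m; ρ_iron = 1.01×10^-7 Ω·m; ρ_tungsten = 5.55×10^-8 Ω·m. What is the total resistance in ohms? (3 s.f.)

Seg 1: A = πr² = π(5.7300e-04 m)² = 1.031e-06 m²
R_1 = (4.68×10^-7)(15.7)/(1.031e-06) = 7.123 Ω
Seg 2: A = π(d/2)² = π(5.7000e-04 m)² = 1.021e-06 m²
R_2 = (1.01×10^-7)(11.3)/(1.021e-06) = 1.118 Ω
Seg 3: A = π(d/2)² = π(3.2200e-05 m)² = 3.257e-09 m²
R_3 = (5.55×10^-8)(10.3)/(3.257e-09) = 175.5 Ω
R_total = R_1 + R_2 + R_3 = 184 Ω

184 Ω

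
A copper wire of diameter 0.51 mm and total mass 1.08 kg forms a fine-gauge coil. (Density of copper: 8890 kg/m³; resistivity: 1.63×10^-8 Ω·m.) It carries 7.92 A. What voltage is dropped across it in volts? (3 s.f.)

376 V

A = π(d/2)² = π(2.5500e-04 m)² = 2.0428e-07 m²
L = m/(density·A) = 1.08/(8890×2.0428e-07) = 594.7 m
R = ρL/A = (1.63×10^-8)(594.7)/(2.0428e-07) = 47.45 Ω
V = IR = 7.92 × 47.45 = 376 V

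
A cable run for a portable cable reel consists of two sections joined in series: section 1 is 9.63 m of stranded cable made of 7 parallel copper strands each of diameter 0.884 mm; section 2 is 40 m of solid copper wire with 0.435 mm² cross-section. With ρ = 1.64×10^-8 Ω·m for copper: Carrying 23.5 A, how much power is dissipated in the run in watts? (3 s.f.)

853 W

Section 1: A_strand = π(4.4200e-04)² = 6.138e-07 m²; R₁ = ρL/(N·A_s) = (1.64×10^-8)(9.63)/(7×6.138e-07) = 0.03676 Ω
Section 2: A = 0.435 mm² = 4.350e-07 m²
R₂ = (1.64×10^-8)(40)/(4.350e-07) = 1.508 Ω
R = R₁ + R₂ = 1.545 Ω
P = I²R = (23.5)² × 1.545 = 853 W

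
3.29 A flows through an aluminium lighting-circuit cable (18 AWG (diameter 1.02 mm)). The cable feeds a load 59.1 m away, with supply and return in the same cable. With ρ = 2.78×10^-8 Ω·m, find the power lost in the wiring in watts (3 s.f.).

A = π(1.02/2 mm)² = π(5.1000e-04 m)² = 8.171e-07 m²
Total conductor length (both ways) L = 2 × 59.1 = 118.2 m
R = ρL/A = (2.78×10^-8)(118.2)/(8.171e-07) = 4.021 Ω
P = I²R = (3.29)² × 4.021 = 43.5 W

43.5 W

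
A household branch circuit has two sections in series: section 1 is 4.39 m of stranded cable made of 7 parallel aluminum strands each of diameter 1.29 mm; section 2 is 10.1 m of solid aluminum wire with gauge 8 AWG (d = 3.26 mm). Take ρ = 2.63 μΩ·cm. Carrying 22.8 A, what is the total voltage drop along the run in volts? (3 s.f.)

1.01 V

ρ = 2.63 μΩ·cm = 2.63×10^-8 Ω·m
Section 1: A_strand = π(6.4500e-04)² = 1.307e-06 m²; R₁ = ρL/(N·A_s) = (2.63×10^-8)(4.39)/(7×1.307e-06) = 0.01262 Ω
Section 2: A = π(3.26/2 mm)² = π(1.6300e-03 m)² = 8.347e-06 m²
R₂ = (2.63×10^-8)(10.1)/(8.347e-06) = 0.03182 Ω
R = R₁ + R₂ = 0.04444 Ω
V = IR = 22.8 × 0.04444 = 1.01 V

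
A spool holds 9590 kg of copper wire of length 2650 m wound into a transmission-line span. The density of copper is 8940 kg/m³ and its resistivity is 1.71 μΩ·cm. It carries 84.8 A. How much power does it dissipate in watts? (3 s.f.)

805 W

ρ = 1.71 μΩ·cm = 1.71×10^-8 Ω·m
A = m/(density·L) = 9590/(8940×2650) = 4.0480e-04 m²
R = ρL/A = (1.71×10^-8)(2650)/(4.0480e-04) = 0.1119 Ω
P = I²R = (84.8)² × 0.1119 = 805 W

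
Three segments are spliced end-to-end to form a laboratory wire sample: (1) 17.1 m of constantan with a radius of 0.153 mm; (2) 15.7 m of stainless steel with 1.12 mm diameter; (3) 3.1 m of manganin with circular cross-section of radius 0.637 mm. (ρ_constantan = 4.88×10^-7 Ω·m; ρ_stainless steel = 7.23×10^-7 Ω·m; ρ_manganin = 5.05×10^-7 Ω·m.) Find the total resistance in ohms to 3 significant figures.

126 Ω

Seg 1: A = πr² = π(1.5300e-04 m)² = 7.354e-08 m²
R_1 = (4.88×10^-7)(17.1)/(7.354e-08) = 113.5 Ω
Seg 2: A = π(d/2)² = π(5.6000e-04 m)² = 9.852e-07 m²
R_2 = (7.23×10^-7)(15.7)/(9.852e-07) = 11.52 Ω
Seg 3: A = πr² = π(6.3700e-04 m)² = 1.275e-06 m²
R_3 = (5.05×10^-7)(3.1)/(1.275e-06) = 1.228 Ω
R_total = R_1 + R_2 + R_3 = 126 Ω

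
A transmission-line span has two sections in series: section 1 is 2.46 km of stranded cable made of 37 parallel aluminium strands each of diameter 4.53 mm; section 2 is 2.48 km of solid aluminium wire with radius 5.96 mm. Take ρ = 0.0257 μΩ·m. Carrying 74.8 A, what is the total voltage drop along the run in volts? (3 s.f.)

50.7 V

ρ = 0.0257 μΩ·m = 2.57×10^-8 Ω·m
Section 1: A_strand = π(2.2650e-03)² = 1.612e-05 m²; R₁ = ρL/(N·A_s) = (2.57×10^-8)(2460)/(37×1.612e-05) = 0.106 Ω
Section 2: A = πr² = π(5.9600e-03 m)² = 1.116e-04 m²
R₂ = (2.57×10^-8)(2480)/(1.116e-04) = 0.5711 Ω
R = R₁ + R₂ = 0.6772 Ω
V = IR = 74.8 × 0.6772 = 50.7 V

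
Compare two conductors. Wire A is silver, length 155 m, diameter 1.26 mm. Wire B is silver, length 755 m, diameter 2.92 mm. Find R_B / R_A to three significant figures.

0.907

R ∝ ρL/d², so R_B/R_A = (L_B/L_A) × (d_A/d_B)²
= (755/155) × (1.26/2.92)² = 0.907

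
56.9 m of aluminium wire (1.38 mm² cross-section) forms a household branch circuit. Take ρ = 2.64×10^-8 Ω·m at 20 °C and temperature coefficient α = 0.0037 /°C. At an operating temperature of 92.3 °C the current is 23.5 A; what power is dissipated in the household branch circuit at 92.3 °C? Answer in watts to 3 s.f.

762 W

A = 1.38 mm² = 1.380e-06 m²
R₍20₎ = ρL/A = (2.64×10^-8)(56.9)/(1.380e-06) = 1.089 Ω
R₍92.3₎ = R₍20₎(1 + αΔT) = 1.089 × (1 + 0.0037×72.3) = 1.38 Ω
P = I²R = (23.5)² × 1.38 = 762 W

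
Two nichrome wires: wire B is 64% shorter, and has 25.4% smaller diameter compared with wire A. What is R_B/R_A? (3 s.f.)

0.647

R ∝ L/d², so R_B/R_A = (1 − 64/100) × (1 − 25.4/100)⁻²
= 0.36 × 1.797 = 0.647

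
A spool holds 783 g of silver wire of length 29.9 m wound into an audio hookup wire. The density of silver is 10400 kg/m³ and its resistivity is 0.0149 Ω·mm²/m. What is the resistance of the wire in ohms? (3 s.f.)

ρ = 0.0149 Ω·mm²/m = 1.49×10^-8 Ω·m
A = m/(density·L) = 0.783/(10400×29.9) = 2.5180e-06 m²
R = ρL/A = (1.49×10^-8)(29.9)/(2.5180e-06) = 0.177 Ω

0.177 Ω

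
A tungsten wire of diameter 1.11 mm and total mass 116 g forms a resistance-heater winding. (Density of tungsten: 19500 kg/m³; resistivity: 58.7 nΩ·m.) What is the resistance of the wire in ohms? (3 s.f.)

0.373 Ω

ρ = 58.7 nΩ·m = 5.87×10^-8 Ω·m
A = π(d/2)² = π(5.5500e-04 m)² = 9.6769e-07 m²
L = m/(density·A) = 0.116/(19500×9.6769e-07) = 6.147 m
R = ρL/A = (5.87×10^-8)(6.147)/(9.6769e-07) = 0.373 Ω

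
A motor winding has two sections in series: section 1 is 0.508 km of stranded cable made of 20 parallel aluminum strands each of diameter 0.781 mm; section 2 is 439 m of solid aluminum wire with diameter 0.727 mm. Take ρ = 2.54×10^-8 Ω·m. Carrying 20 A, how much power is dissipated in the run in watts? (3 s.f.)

11300 W

Section 1: A_strand = π(3.9050e-04)² = 4.791e-07 m²; R₁ = ρL/(N·A_s) = (2.54×10^-8)(508)/(20×4.791e-07) = 1.347 Ω
Section 2: A = π(d/2)² = π(3.6350e-04 m)² = 4.151e-07 m²
R₂ = (2.54×10^-8)(439)/(4.151e-07) = 26.86 Ω
R = R₁ + R₂ = 28.21 Ω
P = I²R = (20)² × 28.21 = 11300 W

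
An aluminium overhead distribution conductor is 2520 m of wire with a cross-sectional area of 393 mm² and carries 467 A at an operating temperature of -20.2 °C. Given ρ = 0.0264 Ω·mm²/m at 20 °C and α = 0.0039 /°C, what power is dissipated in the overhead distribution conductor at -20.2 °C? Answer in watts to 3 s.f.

31100 W

ρ = 0.0264 Ω·mm²/m = 2.64×10^-8 Ω·m
A = 393 mm² = 3.930e-04 m²
R₍20₎ = ρL/A = (2.64×10^-8)(2520)/(3.930e-04) = 0.1693 Ω
R₍-20.2₎ = R₍20₎(1 + αΔT) = 0.1693 × (1 + 0.0039×-40.2) = 0.1427 Ω
P = I²R = (467)² × 0.1427 = 31100 W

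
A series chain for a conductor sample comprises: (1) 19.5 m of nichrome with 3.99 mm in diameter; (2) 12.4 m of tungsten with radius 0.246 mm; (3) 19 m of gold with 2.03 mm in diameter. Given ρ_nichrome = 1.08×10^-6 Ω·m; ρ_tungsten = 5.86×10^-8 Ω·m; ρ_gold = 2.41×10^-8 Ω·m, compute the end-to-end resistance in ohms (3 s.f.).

5.65 Ω

Seg 1: A = π(d/2)² = π(1.9950e-03 m)² = 1.250e-05 m²
R_1 = (1.08×10^-6)(19.5)/(1.250e-05) = 1.684 Ω
Seg 2: A = πr² = π(2.4600e-04 m)² = 1.901e-07 m²
R_2 = (5.86×10^-8)(12.4)/(1.901e-07) = 3.822 Ω
Seg 3: A = π(d/2)² = π(1.0150e-03 m)² = 3.237e-06 m²
R_3 = (2.41×10^-8)(19)/(3.237e-06) = 0.1415 Ω
R_total = R_1 + R_2 + R_3 = 5.65 Ω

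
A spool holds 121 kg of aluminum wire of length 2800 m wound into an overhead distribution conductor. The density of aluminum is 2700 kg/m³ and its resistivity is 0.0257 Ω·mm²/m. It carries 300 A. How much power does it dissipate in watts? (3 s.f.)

4.05×10^5 W

ρ = 0.0257 Ω·mm²/m = 2.57×10^-8 Ω·m
A = m/(density·L) = 121/(2700×2800) = 1.6005e-05 m²
R = ρL/A = (2.57×10^-8)(2800)/(1.6005e-05) = 4.496 Ω
P = I²R = (300)² × 4.496 = 4.05×10^5 W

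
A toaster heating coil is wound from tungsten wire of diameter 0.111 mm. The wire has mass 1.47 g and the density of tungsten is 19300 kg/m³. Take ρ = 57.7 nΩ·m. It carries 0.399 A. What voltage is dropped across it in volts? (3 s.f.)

18.7 V

ρ = 57.7 nΩ·m = 5.77×10^-8 Ω·m
A = π(d/2)² = π(5.5500e-05 m)² = 9.6769e-09 m²
L = m/(density·A) = 0.00147/(19300×9.6769e-09) = 7.871 m
R = ρL/A = (5.77×10^-8)(7.871)/(9.6769e-09) = 46.93 Ω
V = IR = 0.399 × 46.93 = 18.7 V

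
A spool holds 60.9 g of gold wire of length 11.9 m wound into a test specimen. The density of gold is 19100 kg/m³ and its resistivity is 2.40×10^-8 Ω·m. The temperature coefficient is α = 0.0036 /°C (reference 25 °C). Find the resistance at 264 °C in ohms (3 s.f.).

A = m/(density·L) = 0.0609/(19100×11.9) = 2.6794e-07 m²
R = ρL/A = (2.40×10^-8)(11.9)/(2.6794e-07) = 1.066 Ω
R(264 °C) = 1.066 × (1 + 0.0036×239) = 1.98 Ω

1.98 Ω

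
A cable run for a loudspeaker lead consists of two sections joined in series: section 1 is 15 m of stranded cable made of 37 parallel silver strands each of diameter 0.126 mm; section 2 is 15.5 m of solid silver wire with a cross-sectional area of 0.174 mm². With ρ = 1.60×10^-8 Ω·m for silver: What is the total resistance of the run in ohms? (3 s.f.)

Section 1: A_strand = π(6.3000e-05)² = 1.247e-08 m²; R₁ = ρL/(N·A_s) = (1.60×10^-8)(15)/(37×1.247e-08) = 0.5202 Ω
Section 2: A = 0.174 mm² = 1.740e-07 m²
R₂ = (1.60×10^-8)(15.5)/(1.740e-07) = 1.425 Ω
R = R₁ + R₂ = 1.95 Ω

1.95 Ω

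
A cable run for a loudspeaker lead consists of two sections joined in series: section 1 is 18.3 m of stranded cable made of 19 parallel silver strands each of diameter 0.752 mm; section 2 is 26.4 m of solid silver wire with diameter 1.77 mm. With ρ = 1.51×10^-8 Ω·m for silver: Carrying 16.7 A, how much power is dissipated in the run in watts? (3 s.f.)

54.3 W

Section 1: A_strand = π(3.7600e-04)² = 4.441e-07 m²; R₁ = ρL/(N·A_s) = (1.51×10^-8)(18.3)/(19×4.441e-07) = 0.03275 Ω
Section 2: A = π(d/2)² = π(8.8500e-04 m)² = 2.461e-06 m²
R₂ = (1.51×10^-8)(26.4)/(2.461e-06) = 0.162 Ω
R = R₁ + R₂ = 0.1948 Ω
P = I²R = (16.7)² × 0.1948 = 54.3 W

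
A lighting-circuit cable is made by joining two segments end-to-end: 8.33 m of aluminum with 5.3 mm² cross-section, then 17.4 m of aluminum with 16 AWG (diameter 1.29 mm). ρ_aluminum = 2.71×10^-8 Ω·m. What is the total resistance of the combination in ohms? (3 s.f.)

0.403 Ω

Segment 1: A = 5.3 mm² = 5.300e-06 m²
R₁ = ρL/A = (2.71×10^-8)(8.33)/(5.300e-06) = 0.04259 Ω
Segment 2: A = π(1.29/2 mm)² = π(6.4500e-04 m)² = 1.307e-06 m²
R₂ = (2.71×10^-8)(17.4)/(1.307e-06) = 0.3608 Ω
R = R₁ + R₂ = 0.403 Ω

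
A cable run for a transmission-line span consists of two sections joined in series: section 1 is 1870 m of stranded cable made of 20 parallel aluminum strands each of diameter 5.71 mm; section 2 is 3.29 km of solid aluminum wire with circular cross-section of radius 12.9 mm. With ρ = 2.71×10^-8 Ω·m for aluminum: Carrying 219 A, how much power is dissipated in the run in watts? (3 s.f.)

Section 1: A_strand = π(2.8550e-03)² = 2.561e-05 m²; R₁ = ρL/(N·A_s) = (2.71×10^-8)(1870)/(20×2.561e-05) = 0.09895 Ω
Section 2: A = πr² = π(1.2900e-02 m)² = 5.228e-04 m²
R₂ = (2.71×10^-8)(3290)/(5.228e-04) = 0.1705 Ω
R = R₁ + R₂ = 0.2695 Ω
P = I²R = (219)² × 0.2695 = 12900 W

12900 W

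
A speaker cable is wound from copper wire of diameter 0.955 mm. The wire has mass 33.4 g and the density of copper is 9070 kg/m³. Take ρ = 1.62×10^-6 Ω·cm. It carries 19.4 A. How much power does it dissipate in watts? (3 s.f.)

ρ = 1.62×10^-6 Ω·cm = 1.62×10^-8 Ω·m
A = π(d/2)² = π(4.7750e-04 m)² = 7.1630e-07 m²
L = m/(density·A) = 0.0334/(9070×7.1630e-07) = 5.141 m
R = ρL/A = (1.62×10^-8)(5.141)/(7.1630e-07) = 0.1163 Ω
P = I²R = (19.4)² × 0.1163 = 43.8 W

43.8 W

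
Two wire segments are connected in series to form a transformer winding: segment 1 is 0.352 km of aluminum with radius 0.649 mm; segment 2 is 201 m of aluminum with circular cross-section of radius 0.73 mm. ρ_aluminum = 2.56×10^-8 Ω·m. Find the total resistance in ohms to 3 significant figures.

Segment 1: A = πr² = π(6.4900e-04 m)² = 1.323e-06 m²
R₁ = ρL/A = (2.56×10^-8)(352)/(1.323e-06) = 6.81 Ω
Segment 2: A = πr² = π(7.3000e-04 m)² = 1.674e-06 m²
R₂ = (2.56×10^-8)(201)/(1.674e-06) = 3.074 Ω
R = R₁ + R₂ = 9.88 Ω

9.88 Ω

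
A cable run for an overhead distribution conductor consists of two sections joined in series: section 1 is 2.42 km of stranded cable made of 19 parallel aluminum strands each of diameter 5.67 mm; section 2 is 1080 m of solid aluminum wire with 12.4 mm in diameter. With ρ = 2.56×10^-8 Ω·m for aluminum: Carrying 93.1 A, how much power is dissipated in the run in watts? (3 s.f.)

3100 W

Section 1: A_strand = π(2.8350e-03)² = 2.525e-05 m²; R₁ = ρL/(N·A_s) = (2.56×10^-8)(2420)/(19×2.525e-05) = 0.1291 Ω
Section 2: A = π(d/2)² = π(6.2000e-03 m)² = 1.208e-04 m²
R₂ = (2.56×10^-8)(1080)/(1.208e-04) = 0.2289 Ω
R = R₁ + R₂ = 0.3581 Ω
P = I²R = (93.1)² × 0.3581 = 3100 W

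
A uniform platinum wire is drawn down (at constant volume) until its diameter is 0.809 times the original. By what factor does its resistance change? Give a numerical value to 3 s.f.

2.33

Volume constant ⇒ L' = L/r² with r = 0.809. R' = ρL'/A' = ρ(L/r²)/(πr²d₀²/4) = R/r⁴.
Factor = 2.33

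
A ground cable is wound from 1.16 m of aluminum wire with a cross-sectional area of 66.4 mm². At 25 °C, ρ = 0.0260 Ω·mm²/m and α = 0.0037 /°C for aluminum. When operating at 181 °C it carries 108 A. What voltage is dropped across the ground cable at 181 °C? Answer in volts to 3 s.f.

ρ = 0.0260 Ω·mm²/m = 2.60×10^-8 Ω·m
A = 66.4 mm² = 6.640e-05 m²
R₍25₎ = ρL/A = (2.60×10^-8)(1.16)/(6.640e-05) = 4.542×10^-4 Ω
R₍181₎ = R₍25₎(1 + αΔT) = 4.542×10^-4 × (1 + 0.0037×156) = 7.164×10^-4 Ω
V = IR = 108 × 7.164×10^-4 = 0.0774 V

0.0774 V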